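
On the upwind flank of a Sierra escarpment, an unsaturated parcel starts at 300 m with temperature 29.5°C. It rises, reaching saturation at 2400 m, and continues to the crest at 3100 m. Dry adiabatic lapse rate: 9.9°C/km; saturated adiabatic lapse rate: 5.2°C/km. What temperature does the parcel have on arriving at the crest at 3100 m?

Dry to 2400 m: -9.9 × 2.1 km = -20.79°C, so T = 8.71°C.
Saturated to 3100 m: -5.2 × 0.7 km = -3.64°C, so T = 5.07°C.

5.07°C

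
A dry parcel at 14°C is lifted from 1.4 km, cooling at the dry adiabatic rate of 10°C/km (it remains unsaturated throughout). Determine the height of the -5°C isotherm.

3.3 km

Height above start = (14 − (-5)) / 10 = 1.9 km
Altitude = 1400 m + 1900 m = 3300 m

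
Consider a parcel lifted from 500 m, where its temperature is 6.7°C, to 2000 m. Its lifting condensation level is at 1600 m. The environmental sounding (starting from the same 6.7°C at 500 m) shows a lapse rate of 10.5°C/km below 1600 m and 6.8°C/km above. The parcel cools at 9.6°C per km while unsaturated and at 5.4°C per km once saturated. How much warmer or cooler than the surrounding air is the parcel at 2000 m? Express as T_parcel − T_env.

+1.55°C (parcel warmer than environment)

Parcel:
  Dry to 1600 m: -9.6 × 1.1 km = -10.56°C, so T = -3.86°C.
  Saturated to 2000 m: -5.4 × 0.4 km = -2.16°C, so T = -6.02°C.
Environment:
  Environment, lower layer to 1600 m: -10.5 × 1.1 km = -11.55°C, so T = -4.85°C.
  Environment, upper layer to 2000 m: -6.8 × 0.4 km = -2.72°C, so T = -7.57°C.
T_parcel − T_env = -6.02 − (-7.57) = +1.55°C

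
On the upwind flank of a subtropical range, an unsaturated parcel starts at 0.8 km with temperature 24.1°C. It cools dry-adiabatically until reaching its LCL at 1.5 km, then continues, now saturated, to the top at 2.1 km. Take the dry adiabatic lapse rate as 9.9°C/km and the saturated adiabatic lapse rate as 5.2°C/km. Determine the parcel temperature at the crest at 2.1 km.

14.05°C

800–1500 m, dry: Δz = 0.7 km ⇒ ΔT = -6.93°C; T = 17.17°C
1500–2100 m, saturated: Δz = 0.6 km ⇒ ΔT = -3.12°C; T = 14.05°C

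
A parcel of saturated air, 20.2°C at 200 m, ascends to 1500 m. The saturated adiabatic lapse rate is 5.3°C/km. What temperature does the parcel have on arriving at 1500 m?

13.31°C

200 → 1500 m (saturated adiabatic, 5.3°C/km): ΔT = -5.3 × 1.3 = -6.89°C → T = 13.31°C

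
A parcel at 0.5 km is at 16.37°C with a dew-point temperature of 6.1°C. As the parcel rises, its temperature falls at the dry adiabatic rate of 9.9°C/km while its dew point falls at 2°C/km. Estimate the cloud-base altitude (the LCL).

1.8 km

T and T_d converge at 9.9 − 2 = 7.9°C per km
Height above start = (16.37 − 6.1) / 7.9 = 1.3 km
LCL altitude = 500 m + 1300 m = 1800 m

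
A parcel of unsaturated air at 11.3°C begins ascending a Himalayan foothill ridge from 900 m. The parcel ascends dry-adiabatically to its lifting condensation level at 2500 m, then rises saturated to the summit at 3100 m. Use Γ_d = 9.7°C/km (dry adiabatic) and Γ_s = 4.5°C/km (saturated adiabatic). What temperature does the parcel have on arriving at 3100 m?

Dry to 2500 m: -9.7 × 1.6 km = -15.52°C, so T = -4.22°C.
Saturated to 3100 m: -4.5 × 0.6 km = -2.7°C, so T = -6.92°C.

-6.92°C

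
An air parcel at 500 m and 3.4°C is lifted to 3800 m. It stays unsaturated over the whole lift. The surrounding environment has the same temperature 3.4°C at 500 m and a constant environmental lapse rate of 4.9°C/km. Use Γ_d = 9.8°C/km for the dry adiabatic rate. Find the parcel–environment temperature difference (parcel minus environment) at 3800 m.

Parcel:
  From 500 m to 3800 m (dry): cools by 9.8 × 3.3 = 32.34°C, giving -28.94°C.
Environment:
  From 500 m to 3800 m (environment): cools by 4.9 × 3.3 = 16.17°C, giving -12.77°C.
T_parcel − T_env = -28.94 − (-12.77) = -16.17°C

-16.17°C (parcel cooler than environment)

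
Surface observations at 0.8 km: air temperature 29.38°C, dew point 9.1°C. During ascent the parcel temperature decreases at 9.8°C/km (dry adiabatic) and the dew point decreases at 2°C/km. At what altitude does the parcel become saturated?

3.4 km

T and T_d converge at 9.8 − 2 = 7.8°C per km
Height above start = (29.38 − 9.1) / 7.8 = 2.6 km
LCL altitude = 800 m + 2600 m = 3400 m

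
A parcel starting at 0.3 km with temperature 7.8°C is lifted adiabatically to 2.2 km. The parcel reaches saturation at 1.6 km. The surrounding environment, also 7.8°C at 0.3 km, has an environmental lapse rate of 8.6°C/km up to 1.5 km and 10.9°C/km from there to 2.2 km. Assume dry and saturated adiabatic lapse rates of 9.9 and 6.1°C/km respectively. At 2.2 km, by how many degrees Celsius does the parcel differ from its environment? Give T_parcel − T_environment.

+1.42°C (parcel warmer than environment)

Parcel:
  300–1600 m, dry: Δz = 1.3 km ⇒ ΔT = -12.87°C; T = -5.07°C
  1600–2200 m, saturated: Δz = 0.6 km ⇒ ΔT = -3.66°C; T = -8.73°C
Environment:
  300–1500 m, environment, lower layer: Δz = 1.2 km ⇒ ΔT = -10.32°C; T = -2.52°C
  1500–2200 m, environment, upper layer: Δz = 0.7 km ⇒ ΔT = -7.63°C; T = -10.15°C
T_parcel − T_env = -8.73 − (-10.15) = +1.42°C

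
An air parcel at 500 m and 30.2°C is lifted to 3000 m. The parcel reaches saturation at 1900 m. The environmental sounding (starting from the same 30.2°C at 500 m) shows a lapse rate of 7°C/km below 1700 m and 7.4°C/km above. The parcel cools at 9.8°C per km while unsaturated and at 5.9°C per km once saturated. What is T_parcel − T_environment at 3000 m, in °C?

-2.19°C (parcel cooler than environment)

Parcel:
  500 → 1900 m (dry, 9.8°C/km): ΔT = -9.8 × 1.4 = -13.72°C → T = 16.48°C
  1900 → 3000 m (saturated, 5.9°C/km): ΔT = -5.9 × 1.1 = -6.49°C → T = 9.99°C
Environment:
  500 → 1700 m (environment, lower layer, 7°C/km): ΔT = -7 × 1.2 = -8.4°C → T = 21.8°C
  1700 → 3000 m (environment, upper layer, 7.4°C/km): ΔT = -7.4 × 1.3 = -9.62°C → T = 12.18°C
T_parcel − T_env = 9.99 − 12.18 = -2.19°C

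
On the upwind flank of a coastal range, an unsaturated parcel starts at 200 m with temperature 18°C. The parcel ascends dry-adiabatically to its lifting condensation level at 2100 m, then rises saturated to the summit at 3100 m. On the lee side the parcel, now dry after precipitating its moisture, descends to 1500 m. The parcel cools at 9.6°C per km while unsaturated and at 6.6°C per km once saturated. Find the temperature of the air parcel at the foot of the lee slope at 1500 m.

8.52°C

200–2100 m, dry: Δz = 1.9 km ⇒ ΔT = -18.24°C; T = -0.24°C
2100–3100 m, saturated: Δz = 1 km ⇒ ΔT = -6.6°C; T = -6.84°C
3100–1500 m, dry descent: Δz = 1.6 km ⇒ ΔT = +15.36°C; T = 8.52°C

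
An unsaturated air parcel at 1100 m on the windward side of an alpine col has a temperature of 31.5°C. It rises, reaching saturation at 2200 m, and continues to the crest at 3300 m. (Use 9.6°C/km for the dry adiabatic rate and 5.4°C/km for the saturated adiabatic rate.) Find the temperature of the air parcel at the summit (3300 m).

15°C

1100 → 2200 m (dry, 9.6°C/km): ΔT = -9.6 × 1.1 = -10.56°C → T = 20.94°C
2200 → 3300 m (saturated, 5.4°C/km): ΔT = -5.4 × 1.1 = -5.94°C → T = 15°C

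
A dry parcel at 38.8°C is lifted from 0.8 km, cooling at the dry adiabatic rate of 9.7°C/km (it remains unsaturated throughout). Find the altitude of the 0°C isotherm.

4.8 km

Height above start = (38.8 − 0) / 9.7 = 4 km
Altitude = 800 m + 4000 m = 4800 m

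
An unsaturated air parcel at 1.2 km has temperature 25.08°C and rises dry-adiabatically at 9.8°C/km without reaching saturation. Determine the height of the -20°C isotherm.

Height above start = (25.08 − (-20)) / 9.8 = 4.6 km
Altitude = 1200 m + 4600 m = 5800 m

5.8 km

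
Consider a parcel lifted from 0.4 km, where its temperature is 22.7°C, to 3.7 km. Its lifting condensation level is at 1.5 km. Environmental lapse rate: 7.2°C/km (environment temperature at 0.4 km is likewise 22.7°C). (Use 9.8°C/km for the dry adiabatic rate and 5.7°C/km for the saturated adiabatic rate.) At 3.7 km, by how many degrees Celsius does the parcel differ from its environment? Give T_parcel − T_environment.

Parcel:
  400 → 1500 m (dry, 9.8°C/km): ΔT = -9.8 × 1.1 = -10.78°C → T = 11.92°C
  1500 → 3700 m (saturated, 5.7°C/km): ΔT = -5.7 × 2.2 = -12.54°C → T = -0.62°C
Environment:
  400 → 3700 m (environment, 7.2°C/km): ΔT = -7.2 × 3.3 = -23.76°C → T = -1.06°C
T_parcel − T_env = -0.62 − (-1.06) = +0.44°C

+0.44°C (parcel warmer than environment)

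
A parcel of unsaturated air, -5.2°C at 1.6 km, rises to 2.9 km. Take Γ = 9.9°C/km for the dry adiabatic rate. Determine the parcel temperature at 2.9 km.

-18.07°C

From 1600 m to 2900 m (dry adiabatic): cools by 9.9 × 1.3 = 12.87°C, giving -18.07°C.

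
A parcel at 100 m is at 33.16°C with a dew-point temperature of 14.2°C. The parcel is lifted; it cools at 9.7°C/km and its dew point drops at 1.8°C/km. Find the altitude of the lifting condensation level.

2500 m

T and T_d converge at 9.7 − 1.8 = 7.9°C per km
Height above start = (33.16 − 14.2) / 7.9 = 2.4 km
LCL altitude = 100 m + 2400 m = 2500 m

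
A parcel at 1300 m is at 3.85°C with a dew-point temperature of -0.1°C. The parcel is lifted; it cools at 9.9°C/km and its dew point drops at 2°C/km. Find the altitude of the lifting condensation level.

T and T_d converge at 9.9 − 2 = 7.9°C per km
Height above start = (3.85 − (-0.1)) / 7.9 = 0.5 km
LCL altitude = 1300 m + 500 m = 1800 m

1800 m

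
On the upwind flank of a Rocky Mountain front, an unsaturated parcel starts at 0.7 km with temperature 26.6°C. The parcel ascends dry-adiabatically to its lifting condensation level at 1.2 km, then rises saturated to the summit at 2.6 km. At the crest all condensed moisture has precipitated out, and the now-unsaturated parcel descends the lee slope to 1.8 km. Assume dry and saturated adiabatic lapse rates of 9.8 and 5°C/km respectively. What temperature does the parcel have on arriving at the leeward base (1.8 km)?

22.54°C

700–1200 m, dry: Δz = 0.5 km ⇒ ΔT = -4.9°C; T = 21.7°C
1200–2600 m, saturated: Δz = 1.4 km ⇒ ΔT = -7°C; T = 14.7°C
2600–1800 m, dry descent: Δz = 0.8 km ⇒ ΔT = +7.84°C; T = 22.54°C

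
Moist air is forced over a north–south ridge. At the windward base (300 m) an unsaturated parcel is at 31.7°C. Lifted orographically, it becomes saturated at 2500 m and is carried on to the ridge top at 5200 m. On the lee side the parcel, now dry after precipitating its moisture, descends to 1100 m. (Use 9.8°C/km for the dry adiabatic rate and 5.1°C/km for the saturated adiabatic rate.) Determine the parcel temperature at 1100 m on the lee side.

36.55°C

From 300 m to 2500 m (dry): cools by 9.8 × 2.2 = 21.56°C, giving 10.14°C.
From 2500 m to 5200 m (saturated): cools by 5.1 × 2.7 = 13.77°C, giving -3.63°C.
From 5200 m to 1100 m (dry descent): warms by 9.8 × 4.1 = 40.18°C, giving 36.55°C.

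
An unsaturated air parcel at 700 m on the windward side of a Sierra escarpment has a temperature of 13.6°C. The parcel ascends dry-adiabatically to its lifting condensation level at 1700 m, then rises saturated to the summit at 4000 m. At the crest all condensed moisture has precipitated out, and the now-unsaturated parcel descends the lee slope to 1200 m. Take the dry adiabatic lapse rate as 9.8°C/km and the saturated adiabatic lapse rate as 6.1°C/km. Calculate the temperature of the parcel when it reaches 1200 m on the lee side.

700 → 1700 m (dry, 9.8°C/km): ΔT = -9.8 × 1 = -9.8°C → T = 3.8°C
1700 → 4000 m (saturated, 6.1°C/km): ΔT = -6.1 × 2.3 = -14.03°C → T = -10.23°C
4000 → 1200 m (dry descent, 9.8°C/km): ΔT = +9.8 × 2.8 = +27.44°C → T = 17.21°C

17.21°C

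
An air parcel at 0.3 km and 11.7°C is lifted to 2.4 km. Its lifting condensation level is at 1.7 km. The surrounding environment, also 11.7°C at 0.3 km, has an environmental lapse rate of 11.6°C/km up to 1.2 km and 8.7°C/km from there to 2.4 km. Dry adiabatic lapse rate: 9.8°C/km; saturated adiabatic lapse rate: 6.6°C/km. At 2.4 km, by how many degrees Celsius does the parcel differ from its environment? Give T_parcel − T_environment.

+2.54°C (parcel warmer than environment)

Parcel:
  300–1700 m, dry: Δz = 1.4 km ⇒ ΔT = -13.72°C; T = -2.02°C
  1700–2400 m, saturated: Δz = 0.7 km ⇒ ΔT = -4.62°C; T = -6.64°C
Environment:
  300–1200 m, environment, lower layer: Δz = 0.9 km ⇒ ΔT = -10.44°C; T = 1.26°C
  1200–2400 m, environment, upper layer: Δz = 1.2 km ⇒ ΔT = -10.44°C; T = -9.18°C
T_parcel − T_env = -6.64 − (-9.18) = +2.54°C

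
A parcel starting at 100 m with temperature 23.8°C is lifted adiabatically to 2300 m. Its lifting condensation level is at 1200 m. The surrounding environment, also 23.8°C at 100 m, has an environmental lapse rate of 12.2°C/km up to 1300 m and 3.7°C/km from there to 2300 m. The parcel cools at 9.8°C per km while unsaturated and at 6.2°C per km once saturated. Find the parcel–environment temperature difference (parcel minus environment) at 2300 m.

+0.74°C (parcel warmer than environment)

Parcel:
  Dry to 1200 m: -9.8 × 1.1 km = -10.78°C, so T = 13.02°C.
  Saturated to 2300 m: -6.2 × 1.1 km = -6.82°C, so T = 6.2°C.
Environment:
  Environment, lower layer to 1300 m: -12.2 × 1.2 km = -14.64°C, so T = 9.16°C.
  Environment, upper layer to 2300 m: -3.7 × 1 km = -3.7°C, so T = 5.46°C.
T_parcel − T_env = 6.2 − 5.46 = +0.74°C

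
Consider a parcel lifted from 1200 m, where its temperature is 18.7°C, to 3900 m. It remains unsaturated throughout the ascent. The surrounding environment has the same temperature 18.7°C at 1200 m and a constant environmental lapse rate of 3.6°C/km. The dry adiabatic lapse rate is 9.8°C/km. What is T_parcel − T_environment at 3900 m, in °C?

-16.74°C (parcel cooler than environment)

Parcel:
  From 1200 m to 3900 m (dry): cools by 9.8 × 2.7 = 26.46°C, giving -7.76°C.
Environment:
  From 1200 m to 3900 m (environment): cools by 3.6 × 2.7 = 9.72°C, giving 8.98°C.
T_parcel − T_env = -7.76 − 8.98 = -16.74°C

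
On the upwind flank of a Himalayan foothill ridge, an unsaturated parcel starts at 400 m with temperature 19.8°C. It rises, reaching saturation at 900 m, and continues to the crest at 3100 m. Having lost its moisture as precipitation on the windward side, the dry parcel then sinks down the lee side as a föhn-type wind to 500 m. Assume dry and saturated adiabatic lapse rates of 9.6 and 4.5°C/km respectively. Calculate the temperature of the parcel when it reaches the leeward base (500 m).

400 → 900 m (dry, 9.6°C/km): ΔT = -9.6 × 0.5 = -4.8°C → T = 15°C
900 → 3100 m (saturated, 4.5°C/km): ΔT = -4.5 × 2.2 = -9.9°C → T = 5.1°C
3100 → 500 m (dry descent, 9.6°C/km): ΔT = +9.6 × 2.6 = +24.96°C → T = 30.06°C

30.06°C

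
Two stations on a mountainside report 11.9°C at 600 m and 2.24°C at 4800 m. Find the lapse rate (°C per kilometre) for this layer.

2.3°C/km

Γ = −ΔT/Δz = (11.9 − 2.24) / (4800 − 600) m
  = 9.66°C / 4.2 km = 2.3°C/km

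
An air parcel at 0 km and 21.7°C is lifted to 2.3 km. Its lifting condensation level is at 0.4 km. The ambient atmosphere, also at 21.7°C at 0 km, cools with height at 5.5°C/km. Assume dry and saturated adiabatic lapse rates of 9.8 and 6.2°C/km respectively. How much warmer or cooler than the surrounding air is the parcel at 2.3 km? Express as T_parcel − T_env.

Parcel:
  From 0 m to 400 m (dry): cools by 9.8 × 0.4 = 3.92°C, giving 17.78°C.
  From 400 m to 2300 m (saturated): cools by 6.2 × 1.9 = 11.78°C, giving 6°C.
Environment:
  From 0 m to 2300 m (environment): cools by 5.5 × 2.3 = 12.65°C, giving 9.05°C.
T_parcel − T_env = 6 − 9.05 = -3.05°C

-3.05°C (parcel cooler than environment)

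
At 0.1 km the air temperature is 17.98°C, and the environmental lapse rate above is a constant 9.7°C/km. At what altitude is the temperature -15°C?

3.5 km

Height above start = (17.98 − (-15)) / 9.7 = 3.4 km
Altitude = 100 m + 3400 m = 3500 m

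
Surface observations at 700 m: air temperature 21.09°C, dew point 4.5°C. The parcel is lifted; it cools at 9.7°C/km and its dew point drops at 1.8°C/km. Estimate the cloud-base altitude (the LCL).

2800 m

T and T_d converge at 9.7 − 1.8 = 7.9°C per km
Height above start = (21.09 − 4.5) / 7.9 = 2.1 km
LCL altitude = 700 m + 2100 m = 2800 m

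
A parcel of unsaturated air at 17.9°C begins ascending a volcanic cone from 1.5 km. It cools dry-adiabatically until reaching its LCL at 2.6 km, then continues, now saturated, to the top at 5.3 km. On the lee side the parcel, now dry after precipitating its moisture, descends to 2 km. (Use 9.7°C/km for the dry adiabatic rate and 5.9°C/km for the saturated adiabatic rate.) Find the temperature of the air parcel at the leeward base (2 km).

23.31°C

Dry to 2600 m: -9.7 × 1.1 km = -10.67°C, so T = 7.23°C.
Saturated to 5300 m: -5.9 × 2.7 km = -15.93°C, so T = -8.7°C.
Dry descent to 2000 m: +9.7 × 3.3 km = +32.01°C, so T = 23.31°C.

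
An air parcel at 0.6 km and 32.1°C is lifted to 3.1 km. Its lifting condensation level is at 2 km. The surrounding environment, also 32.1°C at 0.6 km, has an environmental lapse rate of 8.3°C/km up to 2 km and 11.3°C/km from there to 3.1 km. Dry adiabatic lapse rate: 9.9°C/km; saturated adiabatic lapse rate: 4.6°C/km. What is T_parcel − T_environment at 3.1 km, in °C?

+5.13°C (parcel warmer than environment)

Parcel:
  600–2000 m, dry: Δz = 1.4 km ⇒ ΔT = -13.86°C; T = 18.24°C
  2000–3100 m, saturated: Δz = 1.1 km ⇒ ΔT = -5.06°C; T = 13.18°C
Environment:
  600–2000 m, environment, lower layer: Δz = 1.4 km ⇒ ΔT = -11.62°C; T = 20.48°C
  2000–3100 m, environment, upper layer: Δz = 1.1 km ⇒ ΔT = -12.43°C; T = 8.05°C
T_parcel − T_env = 13.18 − 8.05 = +5.13°C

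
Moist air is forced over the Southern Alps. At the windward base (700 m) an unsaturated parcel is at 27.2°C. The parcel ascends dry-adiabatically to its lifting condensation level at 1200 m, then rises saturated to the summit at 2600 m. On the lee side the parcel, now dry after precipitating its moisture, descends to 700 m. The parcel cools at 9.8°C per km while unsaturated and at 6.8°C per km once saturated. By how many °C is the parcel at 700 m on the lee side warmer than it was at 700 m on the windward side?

700–1200 m, dry: Δz = 0.5 km ⇒ ΔT = -4.9°C; T = 22.3°C
1200–2600 m, saturated: Δz = 1.4 km ⇒ ΔT = -9.52°C; T = 12.78°C
2600–700 m, dry descent: Δz = 1.9 km ⇒ ΔT = +18.62°C; T = 31.4°C
Net change vs windward start: 31.4 − 27.2 = +4.2°C

+4.2°C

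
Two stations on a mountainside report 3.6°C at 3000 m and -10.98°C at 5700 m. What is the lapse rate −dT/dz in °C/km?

5.4°C/km

Γ = −ΔT/Δz = (3.6 − (-10.98)) / (5700 − 3000) m
  = 14.58°C / 2.7 km = 5.4°C/km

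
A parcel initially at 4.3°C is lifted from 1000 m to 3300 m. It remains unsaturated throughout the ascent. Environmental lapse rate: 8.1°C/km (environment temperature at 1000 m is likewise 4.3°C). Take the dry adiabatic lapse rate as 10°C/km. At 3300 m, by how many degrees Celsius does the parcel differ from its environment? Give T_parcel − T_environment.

-4.37°C (parcel cooler than environment)

Parcel:
  1000 → 3300 m (dry, 10°C/km): ΔT = -10 × 2.3 = -23°C → T = -18.7°C
Environment:
  1000 → 3300 m (environment, 8.1°C/km): ΔT = -8.1 × 2.3 = -18.63°C → T = -14.33°C
T_parcel − T_env = -18.7 − (-14.33) = -4.37°C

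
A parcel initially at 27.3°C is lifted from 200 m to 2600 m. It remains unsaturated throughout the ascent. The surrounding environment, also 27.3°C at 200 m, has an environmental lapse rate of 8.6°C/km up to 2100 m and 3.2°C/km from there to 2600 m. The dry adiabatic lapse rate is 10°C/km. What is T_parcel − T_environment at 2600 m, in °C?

-6.06°C (parcel cooler than environment)

Parcel:
  Dry to 2600 m: -10 × 2.4 km = -24°C, so T = 3.3°C.
Environment:
  Environment, lower layer to 2100 m: -8.6 × 1.9 km = -16.34°C, so T = 10.96°C.
  Environment, upper layer to 2600 m: -3.2 × 0.5 km = -1.6°C, so T = 9.36°C.
T_parcel − T_env = 3.3 − 9.36 = -6.06°C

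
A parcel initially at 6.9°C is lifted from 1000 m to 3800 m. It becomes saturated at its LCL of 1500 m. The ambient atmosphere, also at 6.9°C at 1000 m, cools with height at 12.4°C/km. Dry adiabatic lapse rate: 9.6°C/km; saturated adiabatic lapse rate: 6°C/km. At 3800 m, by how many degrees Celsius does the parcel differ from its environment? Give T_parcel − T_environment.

+16.12°C (parcel warmer than environment)

Parcel:
  From 1000 m to 1500 m (dry): cools by 9.6 × 0.5 = 4.8°C, giving 2.1°C.
  From 1500 m to 3800 m (saturated): cools by 6 × 2.3 = 13.8°C, giving -11.7°C.
Environment:
  From 1000 m to 3800 m (environment): cools by 12.4 × 2.8 = 34.72°C, giving -27.82°C.
T_parcel − T_env = -11.7 − (-27.82) = +16.12°C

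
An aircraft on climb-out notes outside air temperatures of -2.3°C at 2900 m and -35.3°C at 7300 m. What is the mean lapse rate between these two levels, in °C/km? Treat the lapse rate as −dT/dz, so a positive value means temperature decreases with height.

Γ = −ΔT/Δz = (-2.3 − (-35.3)) / (7300 − 2900) m
  = 33°C / 4.4 km = 7.5°C/km

7.5°C/km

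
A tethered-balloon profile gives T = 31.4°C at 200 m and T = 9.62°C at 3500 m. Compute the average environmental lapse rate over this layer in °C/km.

6.6°C/km

Γ = −ΔT/Δz = (31.4 − 9.62) / (3500 − 200) m
  = 21.78°C / 3.3 km = 6.6°C/km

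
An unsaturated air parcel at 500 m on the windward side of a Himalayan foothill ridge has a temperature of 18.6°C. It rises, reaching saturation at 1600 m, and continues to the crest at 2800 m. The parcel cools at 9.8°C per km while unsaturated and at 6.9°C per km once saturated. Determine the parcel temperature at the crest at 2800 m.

-0.46°C

From 500 m to 1600 m (dry): cools by 9.8 × 1.1 = 10.78°C, giving 7.82°C.
From 1600 m to 2800 m (saturated): cools by 6.9 × 1.2 = 8.28°C, giving -0.46°C.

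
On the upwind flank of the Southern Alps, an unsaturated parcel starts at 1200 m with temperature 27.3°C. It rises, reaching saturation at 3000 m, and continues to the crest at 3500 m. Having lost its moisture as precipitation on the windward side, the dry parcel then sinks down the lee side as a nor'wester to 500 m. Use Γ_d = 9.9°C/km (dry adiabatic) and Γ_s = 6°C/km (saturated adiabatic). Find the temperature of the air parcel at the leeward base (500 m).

1200 → 3000 m (dry, 9.9°C/km): ΔT = -9.9 × 1.8 = -17.82°C → T = 9.48°C
3000 → 3500 m (saturated, 6°C/km): ΔT = -6 × 0.5 = -3°C → T = 6.48°C
3500 → 500 m (dry descent, 9.9°C/km): ΔT = +9.9 × 3 = +29.7°C → T = 36.18°C

36.18°C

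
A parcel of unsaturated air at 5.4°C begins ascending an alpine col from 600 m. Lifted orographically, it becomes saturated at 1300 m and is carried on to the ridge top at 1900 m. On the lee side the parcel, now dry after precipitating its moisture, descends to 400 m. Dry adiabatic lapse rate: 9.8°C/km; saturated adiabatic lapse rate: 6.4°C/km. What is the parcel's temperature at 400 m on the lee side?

600–1300 m, dry: Δz = 0.7 km ⇒ ΔT = -6.86°C; T = -1.46°C
1300–1900 m, saturated: Δz = 0.6 km ⇒ ΔT = -3.84°C; T = -5.3°C
1900–400 m, dry descent: Δz = 1.5 km ⇒ ΔT = +14.7°C; T = 9.4°C

9.4°C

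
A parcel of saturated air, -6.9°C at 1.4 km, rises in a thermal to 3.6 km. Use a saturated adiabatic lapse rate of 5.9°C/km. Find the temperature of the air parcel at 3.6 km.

1400 → 3600 m (saturated adiabatic, 5.9°C/km): ΔT = -5.9 × 2.2 = -12.98°C → T = -19.88°C

-19.88°C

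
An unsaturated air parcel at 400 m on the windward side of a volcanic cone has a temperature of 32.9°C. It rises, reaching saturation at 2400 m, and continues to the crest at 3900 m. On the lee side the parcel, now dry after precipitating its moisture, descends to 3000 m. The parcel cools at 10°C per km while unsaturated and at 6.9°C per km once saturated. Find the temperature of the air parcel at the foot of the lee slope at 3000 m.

11.55°C

Dry to 2400 m: -10 × 2 km = -20°C, so T = 12.9°C.
Saturated to 3900 m: -6.9 × 1.5 km = -10.35°C, so T = 2.55°C.
Dry descent to 3000 m: +10 × 0.9 km = +9°C, so T = 11.55°C.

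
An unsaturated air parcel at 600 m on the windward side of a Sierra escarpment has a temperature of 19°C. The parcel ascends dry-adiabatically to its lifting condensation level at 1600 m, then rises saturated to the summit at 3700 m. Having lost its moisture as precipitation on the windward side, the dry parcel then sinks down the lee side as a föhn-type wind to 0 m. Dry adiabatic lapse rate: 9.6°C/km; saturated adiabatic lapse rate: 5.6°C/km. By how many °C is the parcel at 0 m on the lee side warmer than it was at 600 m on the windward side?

From 600 m to 1600 m (dry): cools by 9.6 × 1 = 9.6°C, giving 9.4°C.
From 1600 m to 3700 m (saturated): cools by 5.6 × 2.1 = 11.76°C, giving -2.36°C.
From 3700 m to 0 m (dry descent): warms by 9.6 × 3.7 = 35.52°C, giving 33.16°C.
Net change vs windward start: 33.16 − 19 = +14.16°C

+14.16°C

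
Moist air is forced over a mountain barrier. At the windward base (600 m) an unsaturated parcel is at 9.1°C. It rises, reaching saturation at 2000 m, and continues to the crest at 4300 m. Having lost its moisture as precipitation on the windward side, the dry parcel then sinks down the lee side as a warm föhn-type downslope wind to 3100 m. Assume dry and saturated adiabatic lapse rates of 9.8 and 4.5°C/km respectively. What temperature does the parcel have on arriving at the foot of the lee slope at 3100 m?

-3.21°C

From 600 m to 2000 m (dry): cools by 9.8 × 1.4 = 13.72°C, giving -4.62°C.
From 2000 m to 4300 m (saturated): cools by 4.5 × 2.3 = 10.35°C, giving -14.97°C.
From 4300 m to 3100 m (dry descent): warms by 9.8 × 1.2 = 11.76°C, giving -3.21°C.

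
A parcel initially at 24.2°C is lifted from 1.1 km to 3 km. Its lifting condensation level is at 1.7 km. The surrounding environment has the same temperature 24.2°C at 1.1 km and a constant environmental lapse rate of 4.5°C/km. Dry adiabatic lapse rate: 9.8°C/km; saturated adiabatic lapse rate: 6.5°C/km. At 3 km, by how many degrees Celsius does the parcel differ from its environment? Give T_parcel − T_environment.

Parcel:
  From 1100 m to 1700 m (dry): cools by 9.8 × 0.6 = 5.88°C, giving 18.32°C.
  From 1700 m to 3000 m (saturated): cools by 6.5 × 1.3 = 8.45°C, giving 9.87°C.
Environment:
  From 1100 m to 3000 m (environment): cools by 4.5 × 1.9 = 8.55°C, giving 15.65°C.
T_parcel − T_env = 9.87 − 15.65 = -5.78°C

-5.78°C (parcel cooler than environment)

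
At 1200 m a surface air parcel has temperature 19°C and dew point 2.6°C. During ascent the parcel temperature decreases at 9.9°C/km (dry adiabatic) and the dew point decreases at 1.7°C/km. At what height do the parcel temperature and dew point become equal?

3200 m

T and T_d converge at 9.9 − 1.7 = 8.2°C per km
Height above start = (19 − 2.6) / 8.2 = 2 km
LCL altitude = 1200 m + 2000 m = 3200 m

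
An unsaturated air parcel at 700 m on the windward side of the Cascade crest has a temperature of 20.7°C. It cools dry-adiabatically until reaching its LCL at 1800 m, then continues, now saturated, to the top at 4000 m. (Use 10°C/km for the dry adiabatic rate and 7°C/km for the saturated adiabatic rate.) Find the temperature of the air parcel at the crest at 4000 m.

Dry to 1800 m: -10 × 1.1 km = -11°C, so T = 9.7°C.
Saturated to 4000 m: -7 × 2.2 km = -15.4°C, so T = -5.7°C.

-5.7°C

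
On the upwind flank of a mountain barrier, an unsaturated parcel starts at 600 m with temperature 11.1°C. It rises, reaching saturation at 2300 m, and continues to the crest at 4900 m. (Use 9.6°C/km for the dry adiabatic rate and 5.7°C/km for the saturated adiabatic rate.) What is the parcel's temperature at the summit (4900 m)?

-20.04°C

600 → 2300 m (dry, 9.6°C/km): ΔT = -9.6 × 1.7 = -16.32°C → T = -5.22°C
2300 → 4900 m (saturated, 5.7°C/km): ΔT = -5.7 × 2.6 = -14.82°C → T = -20.04°C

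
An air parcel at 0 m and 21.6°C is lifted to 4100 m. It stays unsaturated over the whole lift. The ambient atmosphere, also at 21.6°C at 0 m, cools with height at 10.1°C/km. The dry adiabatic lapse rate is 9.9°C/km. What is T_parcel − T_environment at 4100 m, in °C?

+0.82°C (parcel warmer than environment)

Parcel:
  Dry to 4100 m: -9.9 × 4.1 km = -40.59°C, so T = -18.99°C.
Environment:
  Environment to 4100 m: -10.1 × 4.1 km = -41.41°C, so T = -19.81°C.
T_parcel − T_env = -18.99 − (-19.81) = +0.82°C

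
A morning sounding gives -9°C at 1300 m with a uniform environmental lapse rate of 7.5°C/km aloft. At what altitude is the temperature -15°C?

Height above start = (-9 − (-15)) / 7.5 = 0.8 km
Altitude = 1300 m + 800 m = 2100 m

2100 m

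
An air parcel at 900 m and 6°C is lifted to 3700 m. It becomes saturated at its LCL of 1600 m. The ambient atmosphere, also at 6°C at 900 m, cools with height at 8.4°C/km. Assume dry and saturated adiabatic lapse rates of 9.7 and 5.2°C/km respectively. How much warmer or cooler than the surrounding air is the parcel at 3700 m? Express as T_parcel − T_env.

+5.81°C (parcel warmer than environment)

Parcel:
  900 → 1600 m (dry, 9.7°C/km): ΔT = -9.7 × 0.7 = -6.79°C → T = -0.79°C
  1600 → 3700 m (saturated, 5.2°C/km): ΔT = -5.2 × 2.1 = -10.92°C → T = -11.71°C
Environment:
  900 → 3700 m (environment, 8.4°C/km): ΔT = -8.4 × 2.8 = -23.52°C → T = -17.52°C
T_parcel − T_env = -11.71 − (-17.52) = +5.81°C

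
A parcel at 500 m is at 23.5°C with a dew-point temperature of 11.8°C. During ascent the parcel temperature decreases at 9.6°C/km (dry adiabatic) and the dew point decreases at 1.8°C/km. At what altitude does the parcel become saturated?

2000 m

T and T_d converge at 9.6 − 1.8 = 7.8°C per km
Height above start = (23.5 − 11.8) / 7.8 = 1.5 km
LCL altitude = 500 m + 1500 m = 2000 m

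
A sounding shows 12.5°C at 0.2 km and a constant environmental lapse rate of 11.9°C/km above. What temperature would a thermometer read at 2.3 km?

-12.49°C

200–2300 m, environmental: Δz = 2.1 km ⇒ ΔT = -24.99°C; T = -12.49°C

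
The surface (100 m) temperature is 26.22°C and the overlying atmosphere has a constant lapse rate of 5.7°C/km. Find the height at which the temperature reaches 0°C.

Height above start = (26.22 − 0) / 5.7 = 4.6 km
Altitude = 100 m + 4600 m = 4700 m

4700 m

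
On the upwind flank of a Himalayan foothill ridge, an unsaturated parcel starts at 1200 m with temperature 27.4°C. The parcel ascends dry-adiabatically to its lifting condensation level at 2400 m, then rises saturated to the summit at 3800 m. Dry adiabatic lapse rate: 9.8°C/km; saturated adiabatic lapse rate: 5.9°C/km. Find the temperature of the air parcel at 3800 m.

7.38°C

From 1200 m to 2400 m (dry): cools by 9.8 × 1.2 = 11.76°C, giving 15.64°C.
From 2400 m to 3800 m (saturated): cools by 5.9 × 1.4 = 8.26°C, giving 7.38°C.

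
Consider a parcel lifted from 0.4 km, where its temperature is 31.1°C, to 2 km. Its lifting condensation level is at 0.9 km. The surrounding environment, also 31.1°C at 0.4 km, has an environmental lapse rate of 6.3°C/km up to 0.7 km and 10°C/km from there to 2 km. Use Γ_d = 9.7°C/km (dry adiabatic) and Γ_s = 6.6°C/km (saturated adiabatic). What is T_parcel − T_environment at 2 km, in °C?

Parcel:
  400–900 m, dry: Δz = 0.5 km ⇒ ΔT = -4.85°C; T = 26.25°C
  900–2000 m, saturated: Δz = 1.1 km ⇒ ΔT = -7.26°C; T = 18.99°C
Environment:
  400–700 m, environment, lower layer: Δz = 0.3 km ⇒ ΔT = -1.89°C; T = 29.21°C
  700–2000 m, environment, upper layer: Δz = 1.3 km ⇒ ΔT = -13°C; T = 16.21°C
T_parcel − T_env = 18.99 − 16.21 = +2.78°C

+2.78°C (parcel warmer than environment)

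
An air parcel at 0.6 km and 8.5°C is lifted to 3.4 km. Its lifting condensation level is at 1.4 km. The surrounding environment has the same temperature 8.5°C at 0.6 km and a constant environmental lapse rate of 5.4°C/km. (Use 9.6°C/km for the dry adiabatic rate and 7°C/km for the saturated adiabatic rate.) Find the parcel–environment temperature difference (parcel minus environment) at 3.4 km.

-6.56°C (parcel cooler than environment)

Parcel:
  600 → 1400 m (dry, 9.6°C/km): ΔT = -9.6 × 0.8 = -7.68°C → T = 0.82°C
  1400 → 3400 m (saturated, 7°C/km): ΔT = -7 × 2 = -14°C → T = -13.18°C
Environment:
  600 → 3400 m (environment, 5.4°C/km): ΔT = -5.4 × 2.8 = -15.12°C → T = -6.62°C
T_parcel − T_env = -13.18 − (-6.62) = -6.56°C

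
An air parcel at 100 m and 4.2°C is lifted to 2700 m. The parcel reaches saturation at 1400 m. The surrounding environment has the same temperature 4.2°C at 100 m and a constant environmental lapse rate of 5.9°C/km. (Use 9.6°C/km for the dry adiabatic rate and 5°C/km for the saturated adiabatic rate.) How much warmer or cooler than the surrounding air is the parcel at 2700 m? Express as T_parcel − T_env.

-3.64°C (parcel cooler than environment)

Parcel:
  Dry to 1400 m: -9.6 × 1.3 km = -12.48°C, so T = -8.28°C.
  Saturated to 2700 m: -5 × 1.3 km = -6.5°C, so T = -14.78°C.
Environment:
  Environment to 2700 m: -5.9 × 2.6 km = -15.34°C, so T = -11.14°C.
T_parcel − T_env = -14.78 − (-11.14) = -3.64°C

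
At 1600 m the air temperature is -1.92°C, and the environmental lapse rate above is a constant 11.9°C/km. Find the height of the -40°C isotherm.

4800 m

Height above start = (-1.92 − (-40)) / 11.9 = 3.2 km
Altitude = 1600 m + 3200 m = 4800 m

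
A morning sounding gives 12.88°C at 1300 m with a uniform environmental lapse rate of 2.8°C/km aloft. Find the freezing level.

5900 m

Height above start = (12.88 − 0) / 2.8 = 4.6 km
Altitude = 1300 m + 4600 m = 5900 m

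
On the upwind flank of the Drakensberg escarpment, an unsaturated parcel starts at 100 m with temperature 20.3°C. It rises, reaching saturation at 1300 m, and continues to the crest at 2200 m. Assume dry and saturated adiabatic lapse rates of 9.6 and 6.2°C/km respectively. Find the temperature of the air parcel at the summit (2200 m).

3.2°C

100 → 1300 m (dry, 9.6°C/km): ΔT = -9.6 × 1.2 = -11.52°C → T = 8.78°C
1300 → 2200 m (saturated, 6.2°C/km): ΔT = -6.2 × 0.9 = -5.58°C → T = 3.2°C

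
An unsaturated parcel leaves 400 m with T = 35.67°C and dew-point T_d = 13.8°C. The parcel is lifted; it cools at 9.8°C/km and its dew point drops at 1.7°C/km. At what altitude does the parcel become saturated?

T and T_d converge at 9.8 − 1.7 = 8.1°C per km
Height above start = (35.67 − 13.8) / 8.1 = 2.7 km
LCL altitude = 400 m + 2700 m = 3100 m

3100 m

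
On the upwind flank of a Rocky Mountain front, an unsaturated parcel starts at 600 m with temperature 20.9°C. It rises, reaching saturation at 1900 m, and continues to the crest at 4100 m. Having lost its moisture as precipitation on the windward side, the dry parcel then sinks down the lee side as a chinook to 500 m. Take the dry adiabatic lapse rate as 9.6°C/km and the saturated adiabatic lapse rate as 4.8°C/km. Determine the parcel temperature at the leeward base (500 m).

600 → 1900 m (dry, 9.6°C/km): ΔT = -9.6 × 1.3 = -12.48°C → T = 8.42°C
1900 → 4100 m (saturated, 4.8°C/km): ΔT = -4.8 × 2.2 = -10.56°C → T = -2.14°C
4100 → 500 m (dry descent, 9.6°C/km): ΔT = +9.6 × 3.6 = +34.56°C → T = 32.42°C

32.42°C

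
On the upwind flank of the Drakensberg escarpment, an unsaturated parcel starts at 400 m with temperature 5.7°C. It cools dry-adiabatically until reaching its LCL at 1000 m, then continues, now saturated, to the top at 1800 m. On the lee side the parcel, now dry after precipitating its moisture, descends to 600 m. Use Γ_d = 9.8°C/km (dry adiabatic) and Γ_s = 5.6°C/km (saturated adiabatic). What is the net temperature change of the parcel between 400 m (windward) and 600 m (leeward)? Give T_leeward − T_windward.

+1.4°C

400 → 1000 m (dry, 9.8°C/km): ΔT = -9.8 × 0.6 = -5.88°C → T = -0.18°C
1000 → 1800 m (saturated, 5.6°C/km): ΔT = -5.6 × 0.8 = -4.48°C → T = -4.66°C
1800 → 600 m (dry descent, 9.8°C/km): ΔT = +9.8 × 1.2 = +11.76°C → T = 7.1°C
Net change vs windward start: 7.1 − 5.7 = +1.4°C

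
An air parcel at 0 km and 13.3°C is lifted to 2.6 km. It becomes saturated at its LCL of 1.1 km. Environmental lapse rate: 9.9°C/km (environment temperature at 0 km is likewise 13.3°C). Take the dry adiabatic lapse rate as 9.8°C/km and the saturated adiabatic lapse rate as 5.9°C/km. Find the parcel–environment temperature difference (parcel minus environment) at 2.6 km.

Parcel:
  Dry to 1100 m: -9.8 × 1.1 km = -10.78°C, so T = 2.52°C.
  Saturated to 2600 m: -5.9 × 1.5 km = -8.85°C, so T = -6.33°C.
Environment:
  Environment to 2600 m: -9.9 × 2.6 km = -25.74°C, so T = -12.44°C.
T_parcel − T_env = -6.33 − (-12.44) = +6.11°C

+6.11°C (parcel warmer than environment)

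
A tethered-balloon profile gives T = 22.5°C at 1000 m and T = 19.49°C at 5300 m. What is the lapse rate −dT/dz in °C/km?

Γ = −ΔT/Δz = (22.5 − 19.49) / (5300 − 1000) m
  = 3.01°C / 4.3 km = 0.7°C/km

0.7°C/km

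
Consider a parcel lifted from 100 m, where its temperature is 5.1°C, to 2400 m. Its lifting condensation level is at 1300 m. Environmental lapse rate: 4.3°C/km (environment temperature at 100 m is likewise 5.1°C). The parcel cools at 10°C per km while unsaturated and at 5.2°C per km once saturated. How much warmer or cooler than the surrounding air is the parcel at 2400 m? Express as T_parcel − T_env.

-7.83°C (parcel cooler than environment)

Parcel:
  100–1300 m, dry: Δz = 1.2 km ⇒ ΔT = -12°C; T = -6.9°C
  1300–2400 m, saturated: Δz = 1.1 km ⇒ ΔT = -5.72°C; T = -12.62°C
Environment:
  100–2400 m, environment: Δz = 2.3 km ⇒ ΔT = -9.89°C; T = -4.79°C
T_parcel − T_env = -12.62 − (-4.79) = -7.83°C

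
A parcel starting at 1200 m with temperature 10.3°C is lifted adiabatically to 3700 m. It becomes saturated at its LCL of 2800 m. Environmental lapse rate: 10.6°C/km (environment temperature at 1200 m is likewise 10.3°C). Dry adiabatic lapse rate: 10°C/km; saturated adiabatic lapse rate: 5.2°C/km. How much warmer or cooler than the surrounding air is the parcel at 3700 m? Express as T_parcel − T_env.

+5.82°C (parcel warmer than environment)

Parcel:
  1200–2800 m, dry: Δz = 1.6 km ⇒ ΔT = -16°C; T = -5.7°C
  2800–3700 m, saturated: Δz = 0.9 km ⇒ ΔT = -4.68°C; T = -10.38°C
Environment:
  1200–3700 m, environment: Δz = 2.5 km ⇒ ΔT = -26.5°C; T = -16.2°C
T_parcel − T_env = -10.38 − (-16.2) = +5.82°C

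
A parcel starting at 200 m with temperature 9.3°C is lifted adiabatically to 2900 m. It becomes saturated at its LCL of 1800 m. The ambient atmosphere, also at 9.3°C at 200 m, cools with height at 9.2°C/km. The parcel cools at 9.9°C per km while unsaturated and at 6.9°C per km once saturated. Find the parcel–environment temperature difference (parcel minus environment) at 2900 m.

+1.41°C (parcel warmer than environment)

Parcel:
  Dry to 1800 m: -9.9 × 1.6 km = -15.84°C, so T = -6.54°C.
  Saturated to 2900 m: -6.9 × 1.1 km = -7.59°C, so T = -14.13°C.
Environment:
  Environment to 2900 m: -9.2 × 2.7 km = -24.84°C, so T = -15.54°C.
T_parcel − T_env = -14.13 − (-15.54) = +1.41°C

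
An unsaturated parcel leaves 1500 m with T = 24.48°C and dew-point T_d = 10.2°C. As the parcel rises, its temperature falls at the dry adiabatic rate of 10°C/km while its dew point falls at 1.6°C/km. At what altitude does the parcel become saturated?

T and T_d converge at 10 − 1.6 = 8.4°C per km
Height above start = (24.48 − 10.2) / 8.4 = 1.7 km
LCL altitude = 1500 m + 1700 m = 3200 m

3200 m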